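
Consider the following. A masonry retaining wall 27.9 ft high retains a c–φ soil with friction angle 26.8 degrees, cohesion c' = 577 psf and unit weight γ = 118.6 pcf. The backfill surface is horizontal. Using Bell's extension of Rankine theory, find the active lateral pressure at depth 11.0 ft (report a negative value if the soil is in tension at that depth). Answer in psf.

K_a = (1 − sin φ)/(1 + sin φ) = 0.3785.
σ_a = K_a γ z − 2c√K_a = 0.3785×118.6×11.0 − 2×577×0.6152 = -216.2 psf.

-216 psf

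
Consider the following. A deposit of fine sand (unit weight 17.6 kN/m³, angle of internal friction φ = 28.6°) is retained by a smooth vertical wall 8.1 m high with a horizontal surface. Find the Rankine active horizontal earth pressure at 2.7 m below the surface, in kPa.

16.8 kPa

K_a = (1 − sin φ)/(1 + sin φ) = 0.3525.
σ_h = K_a γ z = 0.3525 × 17.6 × 2.7 = 16.75 kPa.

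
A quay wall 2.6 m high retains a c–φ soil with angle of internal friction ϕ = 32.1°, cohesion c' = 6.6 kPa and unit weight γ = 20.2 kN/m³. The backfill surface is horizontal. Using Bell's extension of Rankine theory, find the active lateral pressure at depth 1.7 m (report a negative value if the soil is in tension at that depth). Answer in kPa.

3.21 kPa

K_a = (1 − sin φ)/(1 + sin φ) = 0.3060.
σ_a = K_a γ z − 2c√K_a = 0.3060×20.2×1.7 − 2×6.6×0.5532 = 3.206 kPa.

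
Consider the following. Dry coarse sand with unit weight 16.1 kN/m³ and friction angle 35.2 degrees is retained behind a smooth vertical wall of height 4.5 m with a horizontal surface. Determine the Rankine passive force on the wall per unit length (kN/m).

607 kN/m

K_p = tan²(45° + φ/2) = 3.722.
P_p = ½ K_p γ H² = 0.5 × 3.722 × 16.1 × 4.5² = 606.7 kN/m.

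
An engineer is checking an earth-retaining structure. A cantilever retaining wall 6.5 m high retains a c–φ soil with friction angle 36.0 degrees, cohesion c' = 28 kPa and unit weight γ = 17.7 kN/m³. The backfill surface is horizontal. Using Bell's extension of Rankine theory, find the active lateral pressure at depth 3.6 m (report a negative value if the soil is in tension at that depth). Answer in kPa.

-12.0 kPa

K_a = (1 − sin φ)/(1 + sin φ) = 0.2596.
σ_a = K_a γ z − 2c√K_a = 0.2596×17.7×3.6 − 2×28×0.5095 = -11.99 kPa.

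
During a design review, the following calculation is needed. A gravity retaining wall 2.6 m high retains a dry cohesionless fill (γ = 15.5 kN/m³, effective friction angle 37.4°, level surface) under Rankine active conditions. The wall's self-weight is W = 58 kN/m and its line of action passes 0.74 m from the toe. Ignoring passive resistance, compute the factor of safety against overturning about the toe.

K_a = tan²(45° − 37.4°/2) = 0.2443.
P_a = ½K_aγH² = 0.5×0.2443×15.5×2.6² = 12.80 kN/m, acting at H/3 = 0.8667 m above the base.
Overturning moment M_o = P_a × H/3 = 12.80 × 0.8667 = 11.09.
Resisting moment M_r = W × 0.74 = 58 × 0.74 = 42.92.
FS_overturning = M_r/M_o = 42.92/11.09 = 3.870.

3.87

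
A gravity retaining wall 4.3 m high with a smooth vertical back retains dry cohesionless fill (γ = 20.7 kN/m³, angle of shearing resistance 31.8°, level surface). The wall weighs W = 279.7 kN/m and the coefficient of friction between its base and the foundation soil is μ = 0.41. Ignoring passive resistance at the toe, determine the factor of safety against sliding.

1.93

K_a = tan²(45° − 31.8°/2) = 0.3098.
P_a = ½K_aγH² = 0.5×0.3098×20.7×4.3² = 59.29 kN/m, acting at H/3 = 1.433 m above the base.
FS_sliding = μW / P_a = 0.41×279.7 / 59.29 = 1.934.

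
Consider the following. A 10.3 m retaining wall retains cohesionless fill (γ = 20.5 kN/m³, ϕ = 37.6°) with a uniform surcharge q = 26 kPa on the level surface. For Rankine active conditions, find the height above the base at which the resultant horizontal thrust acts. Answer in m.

3.77 m

K_a = 0.2421.
Triangular part P₁ = ½K_aγH² = 263.3 at H/3 = 3.433 m; rectangular part P₂ = K_a q H = 64.84 at H/2 = 5.150 m.
ȳ = (P₁·3.433 + P₂·5.150)/(P₁+P₂) = 3.773 m.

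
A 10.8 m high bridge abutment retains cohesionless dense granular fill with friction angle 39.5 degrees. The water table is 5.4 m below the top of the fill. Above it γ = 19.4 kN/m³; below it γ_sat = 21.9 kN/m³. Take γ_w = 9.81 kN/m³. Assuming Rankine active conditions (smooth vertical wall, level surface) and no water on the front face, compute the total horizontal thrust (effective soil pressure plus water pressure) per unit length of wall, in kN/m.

K_a = tan²(45° − φ/2) = 0.2224.
γ' = 21.9 − 9.81 = 12.09 kN/m³. Depth below WT = 5.4 m.
σ'_h at WT = K_a γ d_w = 23.30 kPa; at base = 23.30 + K_a γ' × 5.4 = 37.82 kPa.
P₁ (0–5.4 m) = ½×23.30×5.4 = 62.92. P₂ (5.4–10.8 m) = ½(23.30+37.82)×5.4 = 165.0.
P_w = ½ γ_w h₂² = 0.5×9.81×5.4² = 143.0. Total = 62.92+165.0+143.0 = 371.0 kN/m.

371 kN/m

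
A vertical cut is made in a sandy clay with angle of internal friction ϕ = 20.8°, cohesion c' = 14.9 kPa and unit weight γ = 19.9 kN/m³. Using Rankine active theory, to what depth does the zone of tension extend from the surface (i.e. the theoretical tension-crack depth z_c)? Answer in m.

2.17 m

K_a = tan²(45° − 20.8°/2) = 0.4759; √K_a = 0.6899.
The active pressure is zero where K_a γ z = 2c√K_a, so z_c = 2c/(γ√K_a) = 2×14.9/(19.9×0.6899) = 2.171 m.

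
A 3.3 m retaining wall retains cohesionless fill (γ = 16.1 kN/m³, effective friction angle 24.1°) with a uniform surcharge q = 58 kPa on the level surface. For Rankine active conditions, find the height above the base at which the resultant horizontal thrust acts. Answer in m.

1.48 m

K_a = 0.4201.
Triangular part P₁ = ½K_aγH² = 36.83 at H/3 = 1.100 m; rectangular part P₂ = K_a q H = 80.41 at H/2 = 1.650 m.
ȳ = (P₁·1.100 + P₂·1.650)/(P₁+P₂) = 1.477 m.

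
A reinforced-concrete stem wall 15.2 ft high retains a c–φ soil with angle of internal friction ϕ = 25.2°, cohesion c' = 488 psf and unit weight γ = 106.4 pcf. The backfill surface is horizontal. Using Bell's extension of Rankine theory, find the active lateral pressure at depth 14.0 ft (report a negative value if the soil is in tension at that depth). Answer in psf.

K_a = (1 − sin φ)/(1 + sin φ) = 0.4027.
σ_a = K_a γ z − 2c√K_a = 0.4027×106.4×14.0 − 2×488×0.6346 = -19.46 psf.

-19.5 psf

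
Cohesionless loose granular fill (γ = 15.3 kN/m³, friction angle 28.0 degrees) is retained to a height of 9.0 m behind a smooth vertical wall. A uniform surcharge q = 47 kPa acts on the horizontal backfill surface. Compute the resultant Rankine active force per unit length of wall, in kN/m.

376 kN/m

K_a = tan²(45° − φ/2) = 0.3610.
Soil triangle: ½ K_a γ H² = 0.5×0.3610×15.3×9.0² = 223.7 kN/m.
Surcharge rectangle: K_a q H = 0.3610×47×9.0 = 152.7 kN/m.
Total = 223.7 + 152.7 = 376.4 kN/m.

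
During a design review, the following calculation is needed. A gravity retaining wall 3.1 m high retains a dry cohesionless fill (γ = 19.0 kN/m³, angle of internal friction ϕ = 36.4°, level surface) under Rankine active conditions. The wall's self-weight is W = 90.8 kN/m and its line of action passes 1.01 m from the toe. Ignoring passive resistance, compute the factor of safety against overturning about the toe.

K_a = tan²(45° − 36.4°/2) = 0.2552.
P_a = ½K_aγH² = 0.5×0.2552×19.0×3.1² = 23.30 kN/m, acting at H/3 = 1.033 m above the base.
Overturning moment M_o = P_a × H/3 = 23.30 × 1.033 = 24.07.
Resisting moment M_r = W × 1.01 = 90.8 × 1.01 = 91.71.
FS_overturning = M_r/M_o = 91.71/24.07 = 3.810.

3.81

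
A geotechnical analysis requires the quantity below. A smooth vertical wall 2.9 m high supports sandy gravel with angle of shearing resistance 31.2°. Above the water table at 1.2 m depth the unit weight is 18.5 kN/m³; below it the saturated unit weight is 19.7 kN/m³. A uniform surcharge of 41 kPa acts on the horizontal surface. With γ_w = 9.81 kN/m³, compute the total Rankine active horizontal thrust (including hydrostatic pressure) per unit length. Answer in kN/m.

72.7 kN/m

K_a = tan²(45° − φ/2) = 0.3175.
γ' = 19.7 − 9.81 = 9.890 kN/m³. h₂ = H − d_w = 1.7 m.
σ'_h: at surface K_a·q = 13.02; at WT K_a(q+γd_w) = 20.07; at base K_a(q+γd_w+γ'h₂) = 25.40 kPa.
P₁ = ½(13.02+20.07)×1.2 = 19.85; P₂ = ½(20.07+25.40)×1.7 = 38.65; P_w = ½γ_w h₂² = 14.18.
Total = 19.85+38.65+14.18 = 72.68 kN/m.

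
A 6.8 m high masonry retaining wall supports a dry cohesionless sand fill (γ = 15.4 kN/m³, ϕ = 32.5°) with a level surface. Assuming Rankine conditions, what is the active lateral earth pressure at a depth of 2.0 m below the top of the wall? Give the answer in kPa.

K_a = (1 − sin φ)/(1 + sin φ) = 0.3010.
σ_h = K_a γ z = 0.3010 × 15.4 × 2.0 = 9.270 kPa.

9.27 kPa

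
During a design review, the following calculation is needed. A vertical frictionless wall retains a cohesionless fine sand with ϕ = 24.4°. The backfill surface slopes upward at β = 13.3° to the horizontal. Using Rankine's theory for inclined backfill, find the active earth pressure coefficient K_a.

0.466

K_a = cos β · (cos β − √(cos²β − cos²φ)) / (cos β + √(cos²β − cos²φ)).
cos β = 0.9732, cos φ = 0.9107, √(cos²β − cos²φ) = 0.3431.
K_a = 0.9732 × (0.9732 − 0.3431)/(0.9732 + 0.3431) = 0.4658.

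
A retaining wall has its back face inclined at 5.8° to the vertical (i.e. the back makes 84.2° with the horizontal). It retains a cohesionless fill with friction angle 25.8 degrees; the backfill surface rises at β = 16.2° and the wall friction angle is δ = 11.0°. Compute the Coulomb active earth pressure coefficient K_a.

0.530

K_a = sin²(α+φ) / [sin²α · sin(α−δ) · (1 + √{sin(φ+δ)sin(φ−β) / (sin(α−δ)sin(α+β))})²].
With α = 84.2°, φ = 25.8°, δ = 11.0°, β = 16.2°: K_a = 0.5302.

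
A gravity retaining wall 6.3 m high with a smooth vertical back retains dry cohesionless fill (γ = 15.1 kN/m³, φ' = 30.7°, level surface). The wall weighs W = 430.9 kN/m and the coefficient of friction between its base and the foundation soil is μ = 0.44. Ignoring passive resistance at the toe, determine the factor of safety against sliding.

1.95

K_a = tan²(45° − 30.7°/2) = 0.3240.
P_a = ½K_aγH² = 0.5×0.3240×15.1×6.3² = 97.10 kN/m, acting at H/3 = 2.100 m above the base.
FS_sliding = μW / P_a = 0.44×430.9 / 97.10 = 1.953.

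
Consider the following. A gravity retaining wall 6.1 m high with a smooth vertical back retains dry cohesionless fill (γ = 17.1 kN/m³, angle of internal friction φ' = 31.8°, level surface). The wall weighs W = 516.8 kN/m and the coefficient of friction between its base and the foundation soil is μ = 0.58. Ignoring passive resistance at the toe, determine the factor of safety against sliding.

K_a = tan²(45° − 31.8°/2) = 0.3098.
P_a = ½K_aγH² = 0.5×0.3098×17.1×6.1² = 98.56 kN/m, acting at H/3 = 2.033 m above the base.
FS_sliding = μW / P_a = 0.58×516.8 / 98.56 = 3.041.

3.04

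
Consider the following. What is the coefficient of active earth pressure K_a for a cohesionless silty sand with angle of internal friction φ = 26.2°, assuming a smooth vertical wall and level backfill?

K_a = (1 − sin φ)/(1 + sin φ) = (1 − sin 26.2°)/(1 + sin 26.2°) = 0.3874.

0.387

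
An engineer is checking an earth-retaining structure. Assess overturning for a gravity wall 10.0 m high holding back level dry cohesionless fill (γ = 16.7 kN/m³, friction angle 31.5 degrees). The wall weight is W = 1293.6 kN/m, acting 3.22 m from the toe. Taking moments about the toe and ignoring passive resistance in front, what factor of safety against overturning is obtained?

4.77

K_a = tan²(45° − 31.5°/2) = 0.3136.
P_a = ½K_aγH² = 0.5×0.3136×16.7×10.0² = 261.9 kN/m, acting at H/3 = 3.333 m above the base.
Overturning moment M_o = P_a × H/3 = 261.9 × 3.333 = 872.9.
Resisting moment M_r = W × 3.22 = 1293.6 × 3.22 = 4165.
FS_overturning = M_r/M_o = 4165/872.9 = 4.772.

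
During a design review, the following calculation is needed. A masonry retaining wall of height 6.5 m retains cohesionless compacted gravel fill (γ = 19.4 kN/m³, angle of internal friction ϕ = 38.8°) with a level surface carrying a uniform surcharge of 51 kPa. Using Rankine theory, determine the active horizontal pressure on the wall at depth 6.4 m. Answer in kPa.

40.2 kPa

K_a = (1 − sin φ)/(1 + sin φ) = 0.2296.
σ_v = γz + q = 19.4 × 6.4 + 51 = 175.2 kPa.
σ_h = K_a σ_v = 0.2296 × 175.2 = 40.21 kPa.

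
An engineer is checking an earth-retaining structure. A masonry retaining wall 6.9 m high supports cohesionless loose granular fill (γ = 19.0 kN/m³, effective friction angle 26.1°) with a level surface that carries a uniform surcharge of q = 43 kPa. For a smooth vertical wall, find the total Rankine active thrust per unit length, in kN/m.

K_a = tan²(45° − φ/2) = 0.3889.
Soil triangle: ½ K_a γ H² = 0.5×0.3889×19.0×6.9² = 175.9 kN/m.
Surcharge rectangle: K_a q H = 0.3889×43×6.9 = 115.4 kN/m.
Total = 175.9 + 115.4 = 291.3 kN/m.

291 kN/m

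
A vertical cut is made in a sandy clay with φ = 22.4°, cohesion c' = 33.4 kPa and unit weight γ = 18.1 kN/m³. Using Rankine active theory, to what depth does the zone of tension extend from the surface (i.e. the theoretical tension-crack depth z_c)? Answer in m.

5.51 m

K_a = tan²(45° − 22.4°/2) = 0.4482; √K_a = 0.6694.
The active pressure is zero where K_a γ z = 2c√K_a, so z_c = 2c/(γ√K_a) = 2×33.4/(18.1×0.6694) = 5.513 m.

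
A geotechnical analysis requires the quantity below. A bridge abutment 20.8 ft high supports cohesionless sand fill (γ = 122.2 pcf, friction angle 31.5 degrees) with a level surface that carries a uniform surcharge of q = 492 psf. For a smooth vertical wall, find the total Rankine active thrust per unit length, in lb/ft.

11500 lb/ft

K_a = tan²(45° − φ/2) = 0.3136.
Soil triangle: ½ K_a γ H² = 0.5×0.3136×122.2×20.8² = 8291 lb/ft.
Surcharge rectangle: K_a q H = 0.3136×492×20.8 = 3210 lb/ft.
Total = 8291 + 3210 = 11500 lb/ft.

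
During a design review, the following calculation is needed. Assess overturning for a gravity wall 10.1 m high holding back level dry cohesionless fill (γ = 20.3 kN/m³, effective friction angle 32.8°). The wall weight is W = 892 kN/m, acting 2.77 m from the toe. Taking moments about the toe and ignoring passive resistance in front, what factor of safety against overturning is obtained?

2.38

K_a = tan²(45° − 32.8°/2) = 0.2973.
P_a = ½K_aγH² = 0.5×0.2973×20.3×10.1² = 307.8 kN/m, acting at H/3 = 3.367 m above the base.
Overturning moment M_o = P_a × H/3 = 307.8 × 3.367 = 1036.
Resisting moment M_r = W × 2.77 = 892 × 2.77 = 2471.
FS_overturning = M_r/M_o = 2471/1036 = 2.384.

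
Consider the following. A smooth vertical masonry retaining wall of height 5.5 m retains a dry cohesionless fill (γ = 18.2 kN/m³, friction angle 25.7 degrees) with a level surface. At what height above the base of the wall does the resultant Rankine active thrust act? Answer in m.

1.83 m

K_a = 0.3950.
The pressure distribution is triangular, so the resultant acts at H/3 above the base = 5.5/3 = 1.833 m.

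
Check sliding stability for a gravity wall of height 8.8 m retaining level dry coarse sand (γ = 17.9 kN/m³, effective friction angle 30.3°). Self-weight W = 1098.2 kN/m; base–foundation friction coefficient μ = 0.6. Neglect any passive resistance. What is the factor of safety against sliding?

2.89

K_a = tan²(45° − 30.3°/2) = 0.3293.
P_a = ½K_aγH² = 0.5×0.3293×17.9×8.8² = 228.2 kN/m, acting at H/3 = 2.933 m above the base.
FS_sliding = μW / P_a = 0.6×1098.2 / 228.2 = 2.887.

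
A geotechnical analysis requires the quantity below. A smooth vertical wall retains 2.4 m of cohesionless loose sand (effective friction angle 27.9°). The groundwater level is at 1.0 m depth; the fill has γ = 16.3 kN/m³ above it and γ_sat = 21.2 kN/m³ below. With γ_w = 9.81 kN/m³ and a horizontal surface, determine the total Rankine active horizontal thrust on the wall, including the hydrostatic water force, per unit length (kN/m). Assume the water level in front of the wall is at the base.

K_a = tan²(45° − φ/2) = 0.3625.
γ' = 21.2 − 9.81 = 11.39 kN/m³. Depth below WT = 1.4 m.
σ'_h at WT = K_a γ d_w = 5.908 kPa; at base = 5.908 + K_a γ' × 1.4 = 11.69 kPa.
P₁ (0–1.0 m) = ½×5.908×1.0 = 2.954. P₂ (1.0–2.4 m) = ½(5.908+11.69)×1.4 = 12.32.
P_w = ½ γ_w h₂² = 0.5×9.81×1.4² = 9.614. Total = 2.954+12.32+9.614 = 24.89 kN/m.

24.9 kN/m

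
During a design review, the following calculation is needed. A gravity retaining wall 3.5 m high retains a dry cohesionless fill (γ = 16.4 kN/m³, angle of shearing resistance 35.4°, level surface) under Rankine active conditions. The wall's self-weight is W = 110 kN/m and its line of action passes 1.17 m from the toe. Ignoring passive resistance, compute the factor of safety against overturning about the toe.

4.12

K_a = tan²(45° − 35.4°/2) = 0.2664.
P_a = ½K_aγH² = 0.5×0.2664×16.4×3.5² = 26.76 kN/m, acting at H/3 = 1.167 m above the base.
Overturning moment M_o = P_a × H/3 = 26.76 × 1.167 = 31.22.
Resisting moment M_r = W × 1.17 = 110 × 1.17 = 128.7.
FS_overturning = M_r/M_o = 128.7/31.22 = 4.122.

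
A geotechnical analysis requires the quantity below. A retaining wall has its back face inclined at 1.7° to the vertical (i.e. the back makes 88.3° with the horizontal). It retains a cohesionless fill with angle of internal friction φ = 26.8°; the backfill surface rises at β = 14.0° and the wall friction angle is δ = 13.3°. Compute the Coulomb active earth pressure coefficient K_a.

K_a = sin²(α+φ) / [sin²α · sin(α−δ) · (1 + √{sin(φ+δ)sin(φ−β) / (sin(α−δ)sin(α+β))})²].
With α = 88.3°, φ = 26.8°, δ = 13.3°, β = 14.0°: K_a = 0.4405.

0.441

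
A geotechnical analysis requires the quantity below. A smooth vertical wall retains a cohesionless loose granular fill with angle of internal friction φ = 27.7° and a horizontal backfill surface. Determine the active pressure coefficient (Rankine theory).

K_a = tan²(45° − φ/2) = tan²(31.15°) = 0.3653.

0.365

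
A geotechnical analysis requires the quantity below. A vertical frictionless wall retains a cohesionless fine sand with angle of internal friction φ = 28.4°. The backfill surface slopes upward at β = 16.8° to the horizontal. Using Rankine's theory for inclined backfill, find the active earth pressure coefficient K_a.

0.416

K_a = cos β · (cos β − √(cos²β − cos²φ)) / (cos β + √(cos²β − cos²φ)).
cos β = 0.9573, cos φ = 0.8796, √(cos²β − cos²φ) = 0.3777.
K_a = 0.9573 × (0.9573 − 0.3777)/(0.9573 + 0.3777) = 0.4156.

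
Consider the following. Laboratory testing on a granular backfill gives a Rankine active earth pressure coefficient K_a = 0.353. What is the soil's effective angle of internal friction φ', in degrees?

K_a = tan²(45° − φ/2) ⇒ 45° − φ/2 = arctan(√0.353) = 30.72°.
φ = 2(45° − 30.72°) = 28.57°.

28.6°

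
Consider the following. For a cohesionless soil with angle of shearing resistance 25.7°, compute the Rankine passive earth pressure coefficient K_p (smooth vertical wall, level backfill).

K_p = (1 + sin φ)/(1 − sin φ) = tan²(45° + 25.7°/2) = 2.531.

2.53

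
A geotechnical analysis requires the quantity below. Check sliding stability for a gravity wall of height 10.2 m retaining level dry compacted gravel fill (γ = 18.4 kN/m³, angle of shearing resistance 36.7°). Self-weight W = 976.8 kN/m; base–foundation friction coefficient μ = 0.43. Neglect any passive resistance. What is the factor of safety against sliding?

K_a = tan²(45° − 36.7°/2) = 0.2519.
P_a = ½K_aγH² = 0.5×0.2519×18.4×10.2² = 241.1 kN/m, acting at H/3 = 3.400 m above the base.
FS_sliding = μW / P_a = 0.43×976.8 / 241.1 = 1.742.

1.74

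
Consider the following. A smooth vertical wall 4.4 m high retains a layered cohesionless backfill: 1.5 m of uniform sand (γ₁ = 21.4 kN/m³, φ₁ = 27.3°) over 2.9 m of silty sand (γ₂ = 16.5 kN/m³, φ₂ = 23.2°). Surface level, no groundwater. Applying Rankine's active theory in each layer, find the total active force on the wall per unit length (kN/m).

79.6 kN/m

K_a1 = tan²(45°−27.3°/2) = 0.3711; K_a2 = tan²(45°−23.2°/2) = 0.4348.
Layer 1: σ at base = K_a1 γ₁ h₁ = 11.91 kPa; P₁ = ½×11.91×1.5 = 8.935.
Layer 2: σ_v at top = γ₁h₁ = 32.10; σ_h top = K_a2×32.10 = 13.96; σ_h base = K_a2×(32.10+16.5×2.9) = 34.76.
P₂ = ½(13.96+34.76)×2.9 = 70.64. Total P_a = 8.935+70.64 = 79.57 kN/m.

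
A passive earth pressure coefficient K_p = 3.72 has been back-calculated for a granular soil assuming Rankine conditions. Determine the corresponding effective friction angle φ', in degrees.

K_p = (1+sin φ)/(1−sin φ) ⇒ sin φ = (K_p − 1)/(K_p + 1) = 0.5763.
φ = arcsin(0.5763) = 35.19°.

35.2°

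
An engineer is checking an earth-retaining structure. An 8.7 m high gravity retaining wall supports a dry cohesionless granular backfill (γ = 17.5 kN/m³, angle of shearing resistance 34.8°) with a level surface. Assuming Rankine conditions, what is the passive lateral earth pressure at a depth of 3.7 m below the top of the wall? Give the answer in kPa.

237 kPa

K_p = (1 + sin φ)/(1 − sin φ) = 3.659.
σ_h = K_p γ z = 3.659 × 17.5 × 3.7 = 236.9 kPa.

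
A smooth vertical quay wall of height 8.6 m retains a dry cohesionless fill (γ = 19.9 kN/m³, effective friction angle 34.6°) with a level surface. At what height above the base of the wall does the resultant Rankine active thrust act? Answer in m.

2.87 m

K_a = 0.2756.
The pressure distribution is triangular, so the resultant acts at H/3 above the base = 8.6/3 = 2.867 m.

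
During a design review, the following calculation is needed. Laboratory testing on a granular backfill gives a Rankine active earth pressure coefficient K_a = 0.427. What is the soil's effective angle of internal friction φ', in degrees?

23.7°

K_a = tan²(45° − φ/2) ⇒ 45° − φ/2 = arctan(√0.427) = 33.16°.
φ = 2(45° − 33.16°) = 23.67°.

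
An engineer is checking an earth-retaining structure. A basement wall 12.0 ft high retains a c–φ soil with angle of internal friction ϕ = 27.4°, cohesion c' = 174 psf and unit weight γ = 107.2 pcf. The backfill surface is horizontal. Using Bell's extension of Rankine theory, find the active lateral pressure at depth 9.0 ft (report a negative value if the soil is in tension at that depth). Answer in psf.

145 psf

K_a = (1 − sin φ)/(1 + sin φ) = 0.3697.
σ_a = K_a γ z − 2c√K_a = 0.3697×107.2×9.0 − 2×174×0.6080 = 145.1 psf.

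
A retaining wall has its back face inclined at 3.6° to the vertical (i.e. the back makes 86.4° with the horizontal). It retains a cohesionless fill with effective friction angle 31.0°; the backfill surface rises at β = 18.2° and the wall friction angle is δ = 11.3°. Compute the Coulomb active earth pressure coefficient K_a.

0.418

K_a = sin²(α+φ) / [sin²α · sin(α−δ) · (1 + √{sin(φ+δ)sin(φ−β) / (sin(α−δ)sin(α+β))})²].
With α = 86.4°, φ = 31.0°, δ = 11.3°, β = 18.2°: K_a = 0.4182.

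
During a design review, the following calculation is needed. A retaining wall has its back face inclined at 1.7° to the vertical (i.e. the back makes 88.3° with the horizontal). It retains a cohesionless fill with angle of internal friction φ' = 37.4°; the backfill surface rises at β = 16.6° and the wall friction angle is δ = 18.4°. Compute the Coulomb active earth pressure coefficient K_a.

0.286

K_a = sin²(α+φ) / [sin²α · sin(α−δ) · (1 + √{sin(φ+δ)sin(φ−β) / (sin(α−δ)sin(α+β))})²].
With α = 88.3°, φ = 37.4°, δ = 18.4°, β = 16.6°: K_a = 0.2856.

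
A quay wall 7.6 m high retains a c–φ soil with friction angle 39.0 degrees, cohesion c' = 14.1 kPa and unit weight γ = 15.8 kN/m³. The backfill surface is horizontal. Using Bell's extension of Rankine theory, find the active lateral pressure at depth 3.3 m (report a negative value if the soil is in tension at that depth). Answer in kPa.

K_a = (1 − sin φ)/(1 + sin φ) = 0.2275.
σ_a = K_a γ z − 2c√K_a = 0.2275×15.8×3.3 − 2×14.1×0.4770 = -1.589 kPa.

-1.59 kPa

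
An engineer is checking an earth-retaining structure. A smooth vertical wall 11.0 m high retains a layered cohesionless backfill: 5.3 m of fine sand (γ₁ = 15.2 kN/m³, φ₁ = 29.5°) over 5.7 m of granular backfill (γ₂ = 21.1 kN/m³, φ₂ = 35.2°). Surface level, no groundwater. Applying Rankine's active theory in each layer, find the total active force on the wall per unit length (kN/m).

288 kN/m

K_a1 = tan²(45°−29.5°/2) = 0.3401; K_a2 = tan²(45°−35.2°/2) = 0.2687.
Layer 1: σ at base = K_a1 γ₁ h₁ = 27.40 kPa; P₁ = ½×27.40×5.3 = 72.61.
Layer 2: σ_v at top = γ₁h₁ = 80.56; σ_h top = K_a2×80.56 = 21.65; σ_h base = K_a2×(80.56+21.1×5.7) = 53.96.
P₂ = ½(21.65+53.96)×5.7 = 215.5. Total P_a = 72.61+215.5 = 288.1 kN/m.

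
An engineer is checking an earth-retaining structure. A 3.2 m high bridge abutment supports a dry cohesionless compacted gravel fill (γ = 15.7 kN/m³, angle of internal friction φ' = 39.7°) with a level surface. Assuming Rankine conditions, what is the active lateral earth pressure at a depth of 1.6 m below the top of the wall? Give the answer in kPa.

5.54 kPa

K_a = (1 − sin φ)/(1 + sin φ) = 0.2204.
σ_h = K_a γ z = 0.2204 × 15.7 × 1.6 = 5.537 kPa.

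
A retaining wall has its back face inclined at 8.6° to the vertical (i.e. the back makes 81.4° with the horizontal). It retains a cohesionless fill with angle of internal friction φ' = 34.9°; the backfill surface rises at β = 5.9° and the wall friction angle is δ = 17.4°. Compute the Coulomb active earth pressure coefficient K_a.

K_a = sin²(α+φ) / [sin²α · sin(α−δ) · (1 + √{sin(φ+δ)sin(φ−β) / (sin(α−δ)sin(α+β))})²].
With α = 81.4°, φ = 34.9°, δ = 17.4°, β = 5.9°: K_a = 0.3345.

0.334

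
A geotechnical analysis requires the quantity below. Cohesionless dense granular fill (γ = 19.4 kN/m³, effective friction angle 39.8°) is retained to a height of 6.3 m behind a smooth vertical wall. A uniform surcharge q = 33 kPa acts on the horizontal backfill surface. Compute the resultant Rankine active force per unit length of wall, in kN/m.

K_a = tan²(45° − φ/2) = 0.2194.
Soil triangle: ½ K_a γ H² = 0.5×0.2194×19.4×6.3² = 84.48 kN/m.
Surcharge rectangle: K_a q H = 0.2194×33×6.3 = 45.62 kN/m.
Total = 84.48 + 45.62 = 130.1 kN/m.

130 kN/m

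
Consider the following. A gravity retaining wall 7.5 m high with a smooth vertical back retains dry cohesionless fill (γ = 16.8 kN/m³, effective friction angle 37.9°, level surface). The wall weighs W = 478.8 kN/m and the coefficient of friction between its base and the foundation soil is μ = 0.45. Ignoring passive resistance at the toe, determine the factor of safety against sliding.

1.91

K_a = tan²(45° − 37.9°/2) = 0.2389.
P_a = ½K_aγH² = 0.5×0.2389×16.8×7.5² = 112.9 kN/m, acting at H/3 = 2.500 m above the base.
FS_sliding = μW / P_a = 0.45×478.8 / 112.9 = 1.908.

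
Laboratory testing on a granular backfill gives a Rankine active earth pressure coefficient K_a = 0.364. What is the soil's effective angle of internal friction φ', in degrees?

K_a = tan²(45° − φ/2) ⇒ 45° − φ/2 = arctan(√0.364) = 31.10°.
φ = 2(45° − 31.10°) = 27.79°.

27.8°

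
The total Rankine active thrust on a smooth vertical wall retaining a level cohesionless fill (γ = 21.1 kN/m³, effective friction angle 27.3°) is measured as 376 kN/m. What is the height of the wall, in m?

9.80 m

K_a = 0.3711. P_a = ½ K_a γ H² ⇒ H = √(2P_a/(K_a γ)).
H = √(2×376/(0.3711×21.1)) = 9.800 m.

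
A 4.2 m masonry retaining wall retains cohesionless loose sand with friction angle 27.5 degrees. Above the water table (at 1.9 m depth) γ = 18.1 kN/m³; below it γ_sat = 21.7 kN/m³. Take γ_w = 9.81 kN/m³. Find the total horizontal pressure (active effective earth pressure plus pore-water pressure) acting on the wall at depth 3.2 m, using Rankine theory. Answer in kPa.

K_a = (1 − sin φ)/(1 + sin φ) = 0.3682.
γ' = 21.7 − 9.81 = 11.89 kN/m³.
Effective vertical stress at 3.2 m: σ'_v = 18.1×1.9 + 11.89×1.30 = 49.85 kPa.
σ'_h = K_a σ'_v = 0.3682 × 49.85 = 18.35 kPa; u = γ_w × 1.30 = 12.75 kPa.
Total σ_h = 18.35 + 12.75 = 31.11 kPa.

31.1 kPa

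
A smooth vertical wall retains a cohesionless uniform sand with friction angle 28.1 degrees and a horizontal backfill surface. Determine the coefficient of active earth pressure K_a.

0.360

K_a = tan²(45° − φ/2) = tan²(30.95°) = 0.3596.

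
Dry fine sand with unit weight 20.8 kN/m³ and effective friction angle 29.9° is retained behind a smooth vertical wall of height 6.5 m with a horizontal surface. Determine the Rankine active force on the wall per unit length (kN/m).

K_a = tan²(45° − φ/2) = 0.3347.
P_a = ½ K_a γ H² = 0.5 × 0.3347 × 20.8 × 6.5² = 147.1 kN/m.

147 kN/m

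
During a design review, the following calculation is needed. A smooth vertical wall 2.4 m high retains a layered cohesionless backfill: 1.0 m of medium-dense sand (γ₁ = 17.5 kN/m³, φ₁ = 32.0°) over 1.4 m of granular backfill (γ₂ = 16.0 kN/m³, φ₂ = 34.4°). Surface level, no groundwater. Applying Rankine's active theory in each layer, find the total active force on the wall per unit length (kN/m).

13.9 kN/m

K_a1 = tan²(45°−32.0°/2) = 0.3073; K_a2 = tan²(45°−34.4°/2) = 0.2780.
Layer 1: σ at base = K_a1 γ₁ h₁ = 5.377 kPa; P₁ = ½×5.377×1.0 = 2.689.
Layer 2: σ_v at top = γ₁h₁ = 17.50; σ_h top = K_a2×17.50 = 4.865; σ_h base = K_a2×(17.50+16.0×1.4) = 11.09.
P₂ = ½(4.865+11.09)×1.4 = 11.17. Total P_a = 2.689+11.17 = 13.86 kN/m.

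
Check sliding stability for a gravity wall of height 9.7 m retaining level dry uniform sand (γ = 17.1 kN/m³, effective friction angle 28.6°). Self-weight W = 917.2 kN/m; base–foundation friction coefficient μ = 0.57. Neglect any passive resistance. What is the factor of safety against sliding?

1.84

K_a = tan²(45° − 28.6°/2) = 0.3525.
P_a = ½K_aγH² = 0.5×0.3525×17.1×9.7² = 283.6 kN/m, acting at H/3 = 3.233 m above the base.
FS_sliding = μW / P_a = 0.57×917.2 / 283.6 = 1.843.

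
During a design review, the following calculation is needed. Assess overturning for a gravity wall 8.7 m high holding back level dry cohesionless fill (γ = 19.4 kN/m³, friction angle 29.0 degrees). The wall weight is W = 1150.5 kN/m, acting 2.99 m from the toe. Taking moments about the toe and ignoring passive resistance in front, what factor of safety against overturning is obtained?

4.66

K_a = tan²(45° − 29.0°/2) = 0.3470.
P_a = ½K_aγH² = 0.5×0.3470×19.4×8.7² = 254.7 kN/m, acting at H/3 = 2.900 m above the base.
Overturning moment M_o = P_a × H/3 = 254.7 × 2.900 = 738.8.
Resisting moment M_r = W × 2.99 = 1150.5 × 2.99 = 3440.
FS_overturning = M_r/M_o = 3440/738.8 = 4.656.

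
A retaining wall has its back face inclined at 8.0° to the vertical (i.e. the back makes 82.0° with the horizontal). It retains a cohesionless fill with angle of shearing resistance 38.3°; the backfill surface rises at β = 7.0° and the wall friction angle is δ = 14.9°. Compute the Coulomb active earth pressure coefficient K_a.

0.295

K_a = sin²(α+φ) / [sin²α · sin(α−δ) · (1 + √{sin(φ+δ)sin(φ−β) / (sin(α−δ)sin(α+β))})²].
With α = 82.0°, φ = 38.3°, δ = 14.9°, β = 7.0°: K_a = 0.2952.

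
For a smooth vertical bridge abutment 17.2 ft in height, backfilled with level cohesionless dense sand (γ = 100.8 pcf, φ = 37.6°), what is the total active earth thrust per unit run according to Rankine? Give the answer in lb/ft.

3610 lb/ft

K_a = tan²(45° − φ/2) = 0.2421.
P_a = ½ K_a γ H² = 0.5 × 0.2421 × 100.8 × 17.2² = 3610 lb/ft.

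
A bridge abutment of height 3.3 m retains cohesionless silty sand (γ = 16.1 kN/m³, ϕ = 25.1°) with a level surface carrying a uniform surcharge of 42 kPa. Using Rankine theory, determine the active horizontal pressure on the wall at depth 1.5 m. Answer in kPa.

K_a = (1 − sin φ)/(1 + sin φ) = 0.4043.
σ_v = γz + q = 16.1 × 1.5 + 42 = 66.15 kPa.
σ_h = K_a σ_v = 0.4043 × 66.15 = 26.74 kPa.

26.7 kPa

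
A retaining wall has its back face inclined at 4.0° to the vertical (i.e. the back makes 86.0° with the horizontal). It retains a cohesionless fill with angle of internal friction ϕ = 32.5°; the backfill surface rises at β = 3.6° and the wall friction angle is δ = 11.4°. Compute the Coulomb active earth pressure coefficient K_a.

0.319

K_a = sin²(α+φ) / [sin²α · sin(α−δ) · (1 + √{sin(φ+δ)sin(φ−β) / (sin(α−δ)sin(α+β))})²].
With α = 86.0°, φ = 32.5°, δ = 11.4°, β = 3.6°: K_a = 0.3186.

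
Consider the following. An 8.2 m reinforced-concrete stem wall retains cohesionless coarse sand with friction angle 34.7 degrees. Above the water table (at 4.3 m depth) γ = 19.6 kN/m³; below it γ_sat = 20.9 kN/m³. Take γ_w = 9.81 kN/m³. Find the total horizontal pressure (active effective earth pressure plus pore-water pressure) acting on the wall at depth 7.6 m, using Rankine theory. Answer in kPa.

65.6 kPa

K_a = (1 − sin φ)/(1 + sin φ) = 0.2745.
γ' = 20.9 − 9.81 = 11.09 kN/m³.
Effective vertical stress at 7.6 m: σ'_v = 19.6×4.3 + 11.09×3.30 = 120.9 kPa.
σ'_h = K_a σ'_v = 0.2745 × 120.9 = 33.18 kPa; u = γ_w × 3.30 = 32.37 kPa.
Total σ_h = 33.18 + 32.37 = 65.55 kPa.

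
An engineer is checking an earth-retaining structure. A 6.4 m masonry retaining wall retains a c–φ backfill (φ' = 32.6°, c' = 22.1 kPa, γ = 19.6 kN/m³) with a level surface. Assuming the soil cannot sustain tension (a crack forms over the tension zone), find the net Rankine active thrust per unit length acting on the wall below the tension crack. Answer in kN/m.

15.3 kN/m

K_a = 0.2997; √K_a = 0.5475.
Tension-crack depth z_c = 2c/(γ√K_a) = 2×22.1/(19.6×0.5475) = 4.119 m.
σ_a at base = K_a γ H − 2c√K_a = 0.2997×19.6×6.4 − 2×22.1×0.5475 = 13.40 kPa.
P_a = ½ × 13.40 × (H − z_c) = 0.5×13.40×2.281 = 15.28 kN/m.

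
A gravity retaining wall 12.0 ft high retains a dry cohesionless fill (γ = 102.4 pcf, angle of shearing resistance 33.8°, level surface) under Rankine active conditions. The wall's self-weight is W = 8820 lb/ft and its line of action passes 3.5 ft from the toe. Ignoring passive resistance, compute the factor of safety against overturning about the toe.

3.67

K_a = tan²(45° − 33.8°/2) = 0.2851.
P_a = ½K_aγH² = 0.5×0.2851×102.4×12.0² = 2102 lb/ft, acting at H/3 = 4.000 ft above the base.
Overturning moment M_o = P_a × H/3 = 2102 × 4.000 = 8408.
Resisting moment M_r = W × 3.5 = 8820 × 3.5 = 30870.
FS_overturning = M_r/M_o = 30870/8408 = 3.671.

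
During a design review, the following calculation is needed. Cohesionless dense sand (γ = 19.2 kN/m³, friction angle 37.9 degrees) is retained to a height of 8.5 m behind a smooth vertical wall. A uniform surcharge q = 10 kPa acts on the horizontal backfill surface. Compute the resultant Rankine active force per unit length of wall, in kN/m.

K_a = tan²(45° − φ/2) = 0.2389.
Soil triangle: ½ K_a γ H² = 0.5×0.2389×19.2×8.5² = 165.7 kN/m.
Surcharge rectangle: K_a q H = 0.2389×10×8.5 = 20.31 kN/m.
Total = 165.7 + 20.31 = 186.0 kN/m.

186 kN/m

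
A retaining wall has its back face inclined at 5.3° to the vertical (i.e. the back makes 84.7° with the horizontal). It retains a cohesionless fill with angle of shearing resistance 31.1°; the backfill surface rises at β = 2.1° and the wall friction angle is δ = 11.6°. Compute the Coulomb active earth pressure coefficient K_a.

0.339

K_a = sin²(α+φ) / [sin²α · sin(α−δ) · (1 + √{sin(φ+δ)sin(φ−β) / (sin(α−δ)sin(α+β))})²].
With α = 84.7°, φ = 31.1°, δ = 11.6°, β = 2.1°: K_a = 0.3394.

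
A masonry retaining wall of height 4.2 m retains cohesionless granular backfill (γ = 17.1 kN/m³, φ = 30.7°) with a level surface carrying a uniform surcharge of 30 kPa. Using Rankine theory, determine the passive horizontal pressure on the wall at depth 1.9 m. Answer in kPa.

193 kPa

K_p = (1 + sin φ)/(1 − sin φ) = 3.086.
σ_v = γz + q = 17.1 × 1.9 + 30 = 62.49 kPa.
σ_h = K_p σ_v = 3.086 × 62.49 = 192.9 kPa.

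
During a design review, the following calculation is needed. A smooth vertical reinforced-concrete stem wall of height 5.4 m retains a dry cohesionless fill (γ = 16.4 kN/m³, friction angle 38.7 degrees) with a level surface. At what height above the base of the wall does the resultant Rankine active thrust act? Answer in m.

1.80 m

K_a = 0.2306.
The pressure distribution is triangular, so the resultant acts at H/3 above the base = 5.4/3 = 1.800 m.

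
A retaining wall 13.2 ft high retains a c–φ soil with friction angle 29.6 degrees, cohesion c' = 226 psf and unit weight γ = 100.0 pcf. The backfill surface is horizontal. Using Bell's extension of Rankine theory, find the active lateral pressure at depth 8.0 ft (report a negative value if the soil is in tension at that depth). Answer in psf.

K_a = (1 − sin φ)/(1 + sin φ) = 0.3387.
σ_a = K_a γ z − 2c√K_a = 0.3387×100.0×8.0 − 2×226×0.5820 = 7.922 psf.

7.92 psf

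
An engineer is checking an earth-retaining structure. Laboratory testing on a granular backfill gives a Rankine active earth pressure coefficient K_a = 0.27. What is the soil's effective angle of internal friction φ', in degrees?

K_a = tan²(45° − φ/2) ⇒ 45° − φ/2 = arctan(√0.27) = 27.46°.
φ = 2(45° − 27.46°) = 35.09°.

35.1°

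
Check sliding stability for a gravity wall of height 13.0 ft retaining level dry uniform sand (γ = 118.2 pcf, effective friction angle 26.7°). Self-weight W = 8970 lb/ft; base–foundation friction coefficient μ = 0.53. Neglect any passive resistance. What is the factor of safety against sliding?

K_a = tan²(45° − 26.7°/2) = 0.3800.
P_a = ½K_aγH² = 0.5×0.3800×118.2×13.0² = 3795 lb/ft, acting at H/3 = 4.333 ft above the base.
FS_sliding = μW / P_a = 0.53×8970 / 3795 = 1.253.

1.25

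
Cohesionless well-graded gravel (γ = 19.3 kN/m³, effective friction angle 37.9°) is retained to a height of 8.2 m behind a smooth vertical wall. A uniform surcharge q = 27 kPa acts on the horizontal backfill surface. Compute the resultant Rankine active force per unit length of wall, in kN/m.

208 kN/m

K_a = tan²(45° − φ/2) = 0.2389.
Soil triangle: ½ K_a γ H² = 0.5×0.2389×19.3×8.2² = 155.0 kN/m.
Surcharge rectangle: K_a q H = 0.2389×27×8.2 = 52.90 kN/m.
Total = 155.0 + 52.90 = 207.9 kN/m.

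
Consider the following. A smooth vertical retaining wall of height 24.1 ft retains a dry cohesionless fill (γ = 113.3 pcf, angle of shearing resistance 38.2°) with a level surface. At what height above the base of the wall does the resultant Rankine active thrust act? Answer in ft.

K_a = 0.2358.
The pressure distribution is triangular, so the resultant acts at H/3 above the base = 24.1/3 = 8.033 ft.

8.03 ft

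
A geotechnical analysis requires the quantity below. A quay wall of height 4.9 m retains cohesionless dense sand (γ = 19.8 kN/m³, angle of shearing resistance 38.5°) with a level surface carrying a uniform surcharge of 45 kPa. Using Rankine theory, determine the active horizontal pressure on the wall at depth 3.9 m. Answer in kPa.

K_a = (1 − sin φ)/(1 + sin φ) = 0.2327.
σ_v = γz + q = 19.8 × 3.9 + 45 = 122.2 kPa.
σ_h = K_a σ_v = 0.2327 × 122.2 = 28.44 kPa.

28.4 kPa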